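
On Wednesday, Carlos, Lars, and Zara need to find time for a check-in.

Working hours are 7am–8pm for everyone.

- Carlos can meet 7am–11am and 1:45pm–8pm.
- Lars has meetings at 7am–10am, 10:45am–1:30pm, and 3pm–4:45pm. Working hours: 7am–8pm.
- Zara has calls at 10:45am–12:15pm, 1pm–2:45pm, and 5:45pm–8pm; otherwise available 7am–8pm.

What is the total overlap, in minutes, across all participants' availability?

Lars free within 07:00–20:00: 10:00–10:45, 13:30–15:00, 16:45–20:00.
Zara free within 07:00–20:00: 07:00–10:45, 12:15–13:00, 14:45–17:45.
Carlos ∩ Lars: 10:00–10:45, 13:45–15:00, 16:45–20:00.
Carlos ∩ Lars ∩ Zara: 10:00–10:45, 14:45–15:00, 16:45–17:45.
Total common minutes: 45 + 15 + 60 = 120.

120 minutes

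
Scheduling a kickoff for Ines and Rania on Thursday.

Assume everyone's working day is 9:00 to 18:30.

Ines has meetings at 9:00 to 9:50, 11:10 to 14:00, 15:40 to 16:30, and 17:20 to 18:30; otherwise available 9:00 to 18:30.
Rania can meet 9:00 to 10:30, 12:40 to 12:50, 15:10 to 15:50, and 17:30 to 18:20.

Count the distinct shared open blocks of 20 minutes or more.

2

Ines free within 09:00–18:30: 09:50–11:10, 14:00–15:40, 16:30–17:20.
Ines ∩ Rania: 09:50–10:30, 15:10–15:40.
Windows ≥ 20 min: 09:50–10:30, 15:10–15:40.
That's 2 windows.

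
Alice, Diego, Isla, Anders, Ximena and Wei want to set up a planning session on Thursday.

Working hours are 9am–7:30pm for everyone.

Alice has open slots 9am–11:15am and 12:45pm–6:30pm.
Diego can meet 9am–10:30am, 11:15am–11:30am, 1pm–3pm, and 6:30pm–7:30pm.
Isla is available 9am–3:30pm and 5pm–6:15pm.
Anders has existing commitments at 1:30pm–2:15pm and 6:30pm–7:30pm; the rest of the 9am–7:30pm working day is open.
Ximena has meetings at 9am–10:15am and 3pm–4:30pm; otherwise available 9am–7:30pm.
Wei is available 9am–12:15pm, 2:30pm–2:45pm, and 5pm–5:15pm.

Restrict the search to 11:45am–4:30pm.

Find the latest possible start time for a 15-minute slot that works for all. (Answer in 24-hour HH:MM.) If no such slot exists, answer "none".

14:30

Anders free within 09:00–19:30: 09:00–13:30, 14:15–18:30.
Ximena free within 09:00–19:30: 10:15–15:00, 16:30–19:30.
Alice ∩ Diego: 09:00–10:30, 13:00–15:00.
Alice ∩ Diego ∩ Isla: 09:00–10:30, 13:00–15:00.
Alice ∩ Diego ∩ Isla ∩ Anders: 09:00–10:30, 13:00–13:30, 14:15–15:00.
Alice ∩ Diego ∩ Isla ∩ Anders ∩ Ximena: 10:15–10:30, 13:00–13:30, 14:15–15:00.
Alice ∩ Diego ∩ Isla ∩ Anders ∩ Ximena ∩ Wei: 10:15–10:30, 14:30–14:45.
Restricted to 11:45–16:30: 14:30–14:45.
Windows ≥ 15 min: 14:30–14:45.
Latest start in the last window 14:30–14:45 is 14:45 − 15 min = 14:30.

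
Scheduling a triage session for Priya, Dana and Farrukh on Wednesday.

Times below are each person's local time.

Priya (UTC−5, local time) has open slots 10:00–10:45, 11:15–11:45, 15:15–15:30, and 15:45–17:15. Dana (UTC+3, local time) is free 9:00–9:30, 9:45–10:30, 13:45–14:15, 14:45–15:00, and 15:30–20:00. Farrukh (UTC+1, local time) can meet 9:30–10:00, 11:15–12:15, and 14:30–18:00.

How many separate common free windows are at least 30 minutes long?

Priya → UTC: 15:00–15:45, 16:15–16:45, 20:15–20:30, 20:45–22:15.
Dana → UTC: 06:00–06:30, 06:45–07:30, 10:45–11:15, 11:45–12:00, 12:30–17:00.
Farrukh → UTC: 08:30–09:00, 10:15–11:15, 13:30–17:00.
Priya ∩ Dana: 15:00–15:45, 16:15–16:45.
Priya ∩ Dana ∩ Farrukh: 15:00–15:45, 16:15–16:45.
Windows ≥ 30 min: 15:00–15:45, 16:15–16:45.
That's 2 windows.

2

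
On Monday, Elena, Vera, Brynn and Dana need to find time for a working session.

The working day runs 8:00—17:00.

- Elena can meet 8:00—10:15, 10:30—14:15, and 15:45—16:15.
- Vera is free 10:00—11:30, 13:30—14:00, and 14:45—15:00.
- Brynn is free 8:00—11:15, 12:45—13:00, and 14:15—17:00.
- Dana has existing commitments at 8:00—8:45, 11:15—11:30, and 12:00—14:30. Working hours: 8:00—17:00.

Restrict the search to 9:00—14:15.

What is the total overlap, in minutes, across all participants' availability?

60 minutes

Dana free within 08:00–17:00: 08:45–11:15, 11:30–12:00, 14:30–17:00.
Elena ∩ Vera: 10:00–10:15, 10:30–11:30, 13:30–14:00.
Elena ∩ Vera ∩ Brynn: 10:00–10:15, 10:30–11:15.
Elena ∩ Vera ∩ Brynn ∩ Dana: 10:00–10:15, 10:30–11:15.
Restricted to 09:00–14:15: 10:00–10:15, 10:30–11:15.
Total common minutes: 15 + 45 = 60.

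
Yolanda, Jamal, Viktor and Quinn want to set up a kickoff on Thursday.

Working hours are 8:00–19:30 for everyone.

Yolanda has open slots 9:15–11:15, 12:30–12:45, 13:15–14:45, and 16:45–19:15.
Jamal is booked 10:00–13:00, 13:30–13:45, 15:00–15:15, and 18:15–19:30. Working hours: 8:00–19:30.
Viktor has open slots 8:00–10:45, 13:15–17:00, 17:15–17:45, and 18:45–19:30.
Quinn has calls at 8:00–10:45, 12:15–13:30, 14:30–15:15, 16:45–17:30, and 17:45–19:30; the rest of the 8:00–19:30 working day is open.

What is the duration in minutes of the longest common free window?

45 minutes

Jamal free within 08:00–19:30: 08:00–10:00, 13:00–13:30, 13:45–15:00, 15:15–18:15.
Quinn free within 08:00–19:30: 10:45–12:15, 13:30–14:30, 15:15–16:45, 17:30–17:45.
Yolanda ∩ Jamal: 09:15–10:00, 13:15–13:30, 13:45–14:45, 16:45–18:15.
Yolanda ∩ Jamal ∩ Viktor: 09:15–10:00, 13:15–13:30, 13:45–14:45, 16:45–17:00, 17:15–17:45.
Yolanda ∩ Jamal ∩ Viktor ∩ Quinn: 13:45–14:30, 17:30–17:45.
Common window lengths: 45, 15 min; longest is 45.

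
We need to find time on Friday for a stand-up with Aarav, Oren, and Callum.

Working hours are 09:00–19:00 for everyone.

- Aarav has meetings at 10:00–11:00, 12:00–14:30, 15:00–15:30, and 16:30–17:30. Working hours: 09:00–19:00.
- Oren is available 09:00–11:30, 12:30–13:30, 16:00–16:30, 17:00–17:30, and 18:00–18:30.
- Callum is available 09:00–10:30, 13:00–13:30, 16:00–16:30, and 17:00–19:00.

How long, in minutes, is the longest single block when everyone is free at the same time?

Aarav free within 09:00–19:00: 09:00–10:00, 11:00–12:00, 14:30–15:00, 15:30–16:30, 17:30–19:00.
Aarav ∩ Oren: 09:00–10:00, 11:00–11:30, 16:00–16:30, 18:00–18:30.
Aarav ∩ Oren ∩ Callum: 09:00–10:00, 16:00–16:30, 18:00–18:30.
Common window lengths: 60, 30, 30 min; longest is 60.

60 minutes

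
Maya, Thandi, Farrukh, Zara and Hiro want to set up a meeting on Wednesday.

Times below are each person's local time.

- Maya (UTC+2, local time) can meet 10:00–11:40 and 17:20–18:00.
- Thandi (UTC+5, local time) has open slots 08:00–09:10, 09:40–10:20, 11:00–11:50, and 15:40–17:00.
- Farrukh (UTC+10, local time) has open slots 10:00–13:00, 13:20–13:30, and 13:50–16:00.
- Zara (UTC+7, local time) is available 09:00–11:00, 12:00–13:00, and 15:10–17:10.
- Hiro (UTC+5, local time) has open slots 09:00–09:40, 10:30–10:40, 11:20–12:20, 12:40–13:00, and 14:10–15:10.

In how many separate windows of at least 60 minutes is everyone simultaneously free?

Maya → UTC: 08:00–09:40, 15:20–16:00.
Thandi → UTC: 03:00–04:10, 04:40–05:20, 06:00–06:50, 10:40–12:00.
Farrukh → UTC: 00:00–03:00, 03:20–03:30, 03:50–06:00.
Zara → UTC: 02:00–04:00, 05:00–06:00, 08:10–10:10.
Hiro → UTC: 04:00–04:40, 05:30–05:40, 06:20–07:20, 07:40–08:00, 09:10–10:10.
Maya ∩ Thandi: (none).
Maya ∩ Thandi ∩ Farrukh: (none).
Maya ∩ Thandi ∩ Farrukh ∩ Zara: (none).
Maya ∩ Thandi ∩ Farrukh ∩ Zara ∩ Hiro: (none).
Windows ≥ 60 min: (none).
That's 0 windows.

0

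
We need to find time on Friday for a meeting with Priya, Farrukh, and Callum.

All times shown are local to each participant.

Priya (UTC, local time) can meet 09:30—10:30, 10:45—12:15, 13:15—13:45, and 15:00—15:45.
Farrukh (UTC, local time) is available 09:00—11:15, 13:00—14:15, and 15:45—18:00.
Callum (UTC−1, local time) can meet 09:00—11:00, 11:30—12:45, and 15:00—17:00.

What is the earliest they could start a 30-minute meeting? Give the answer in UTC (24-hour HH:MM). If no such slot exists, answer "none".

Priya → UTC: 09:30–10:30, 10:45–12:15, 13:15–13:45, 15:00–15:45.
Farrukh → UTC: 09:00–11:15, 13:00–14:15, 15:45–18:00.
Callum → UTC: 10:00–12:00, 12:30–13:45, 16:00–18:00.
Priya ∩ Farrukh: 09:30–10:30, 10:45–11:15, 13:15–13:45.
Priya ∩ Farrukh ∩ Callum: 10:00–10:30, 10:45–11:15, 13:15–13:45.
Windows ≥ 30 min: 10:00–10:30, 10:45–11:15, 13:15–13:45.
Earliest such window starts at 10:00.

10:00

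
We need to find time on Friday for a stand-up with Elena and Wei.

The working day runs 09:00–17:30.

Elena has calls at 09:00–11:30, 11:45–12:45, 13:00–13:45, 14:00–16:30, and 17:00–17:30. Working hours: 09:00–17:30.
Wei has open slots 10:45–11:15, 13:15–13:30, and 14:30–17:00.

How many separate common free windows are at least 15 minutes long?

Elena free within 09:00–17:30: 11:30–11:45, 12:45–13:00, 13:45–14:00, 16:30–17:00.
Elena ∩ Wei: 16:30–17:00.
Windows ≥ 15 min: 16:30–17:00.
That's 1 window.

1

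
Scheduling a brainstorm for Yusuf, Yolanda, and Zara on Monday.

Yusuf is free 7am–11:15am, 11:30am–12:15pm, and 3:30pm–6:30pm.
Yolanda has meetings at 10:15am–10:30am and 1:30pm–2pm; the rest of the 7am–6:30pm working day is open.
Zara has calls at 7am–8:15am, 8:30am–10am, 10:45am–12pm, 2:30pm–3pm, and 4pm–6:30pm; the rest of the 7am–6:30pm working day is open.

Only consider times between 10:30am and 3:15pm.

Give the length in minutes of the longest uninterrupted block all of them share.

15 minutes

Yolanda free within 07:00–18:30: 07:00–10:15, 10:30–13:30, 14:00–18:30.
Zara free within 07:00–18:30: 08:15–08:30, 10:00–10:45, 12:00–14:30, 15:00–16:00.
Yusuf ∩ Yolanda: 07:00–10:15, 10:30–11:15, 11:30–12:15, 15:30–18:30.
Yusuf ∩ Yolanda ∩ Zara: 08:15–08:30, 10:00–10:15, 10:30–10:45, 12:00–12:15, 15:30–16:00.
Restricted to 10:30–15:15: 10:30–10:45, 12:00–12:15.
Common window lengths: 15, 15 min; longest is 15.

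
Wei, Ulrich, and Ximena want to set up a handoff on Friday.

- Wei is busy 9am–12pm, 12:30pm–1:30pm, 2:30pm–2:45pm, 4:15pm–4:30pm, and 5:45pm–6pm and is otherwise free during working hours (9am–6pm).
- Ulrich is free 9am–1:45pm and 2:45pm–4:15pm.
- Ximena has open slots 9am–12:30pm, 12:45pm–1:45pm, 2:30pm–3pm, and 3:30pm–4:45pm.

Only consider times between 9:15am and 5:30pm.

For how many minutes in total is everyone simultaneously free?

Wei free within 09:00–18:00: 12:00–12:30, 13:30–14:30, 14:45–16:15, 16:30–17:45.
Wei ∩ Ulrich: 12:00–12:30, 13:30–13:45, 14:45–16:15.
Wei ∩ Ulrich ∩ Ximena: 12:00–12:30, 13:30–13:45, 14:45–15:00, 15:30–16:15.
Restricted to 09:15–17:30: 12:00–12:30, 13:30–13:45, 14:45–15:00, 15:30–16:15.
Total common minutes: 30 + 15 + 15 + 45 = 105.

105 minutes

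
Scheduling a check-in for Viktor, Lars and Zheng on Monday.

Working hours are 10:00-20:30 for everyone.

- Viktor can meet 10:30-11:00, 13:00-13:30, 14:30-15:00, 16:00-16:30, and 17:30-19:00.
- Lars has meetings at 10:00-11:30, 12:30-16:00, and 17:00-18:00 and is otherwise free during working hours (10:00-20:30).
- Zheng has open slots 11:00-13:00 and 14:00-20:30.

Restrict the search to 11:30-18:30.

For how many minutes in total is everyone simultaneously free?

60 minutes

Lars free within 10:00–20:30: 11:30–12:30, 16:00–17:00, 18:00–20:30.
Viktor ∩ Lars: 16:00–16:30, 18:00–19:00.
Viktor ∩ Lars ∩ Zheng: 16:00–16:30, 18:00–19:00.
Restricted to 11:30–18:30: 16:00–16:30, 18:00–18:30.
Total common minutes: 30 + 30 = 60.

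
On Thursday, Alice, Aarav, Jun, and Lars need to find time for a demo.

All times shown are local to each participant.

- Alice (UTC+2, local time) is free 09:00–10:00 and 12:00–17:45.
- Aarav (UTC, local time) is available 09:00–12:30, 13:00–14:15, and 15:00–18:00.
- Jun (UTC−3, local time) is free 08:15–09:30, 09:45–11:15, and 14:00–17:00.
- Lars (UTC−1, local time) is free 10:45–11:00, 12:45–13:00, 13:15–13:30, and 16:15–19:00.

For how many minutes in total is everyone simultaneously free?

30 minutes

Alice → UTC: 07:00–08:00, 10:00–15:45.
Aarav → UTC: 09:00–12:30, 13:00–14:15, 15:00–18:00.
Jun → UTC: 11:15–12:30, 12:45–14:15, 17:00–20:00.
Lars → UTC: 11:45–12:00, 13:45–14:00, 14:15–14:30, 17:15–20:00.
Alice ∩ Aarav: 10:00–12:30, 13:00–14:15, 15:00–15:45.
Alice ∩ Aarav ∩ Jun: 11:15–12:30, 13:00–14:15.
Alice ∩ Aarav ∩ Jun ∩ Lars: 11:45–12:00, 13:45–14:00.
Total common minutes: 15 + 15 = 30.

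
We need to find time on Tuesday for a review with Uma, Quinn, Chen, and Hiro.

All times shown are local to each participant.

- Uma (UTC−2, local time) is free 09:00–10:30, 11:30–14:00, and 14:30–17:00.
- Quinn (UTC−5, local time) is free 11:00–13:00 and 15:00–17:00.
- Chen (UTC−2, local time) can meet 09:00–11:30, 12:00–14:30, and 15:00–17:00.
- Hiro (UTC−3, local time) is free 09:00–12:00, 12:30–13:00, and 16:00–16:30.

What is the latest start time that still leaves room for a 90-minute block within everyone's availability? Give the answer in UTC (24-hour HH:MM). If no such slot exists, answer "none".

none

Uma → UTC: 11:00–12:30, 13:30–16:00, 16:30–19:00.
Quinn → UTC: 16:00–18:00, 20:00–22:00.
Chen → UTC: 11:00–13:30, 14:00–16:30, 17:00–19:00.
Hiro → UTC: 12:00–15:00, 15:30–16:00, 19:00–19:30.
Uma ∩ Quinn: 16:30–18:00.
Uma ∩ Quinn ∩ Chen: 17:00–18:00.
Uma ∩ Quinn ∩ Chen ∩ Hiro: (none).
Windows ≥ 90 min: (none).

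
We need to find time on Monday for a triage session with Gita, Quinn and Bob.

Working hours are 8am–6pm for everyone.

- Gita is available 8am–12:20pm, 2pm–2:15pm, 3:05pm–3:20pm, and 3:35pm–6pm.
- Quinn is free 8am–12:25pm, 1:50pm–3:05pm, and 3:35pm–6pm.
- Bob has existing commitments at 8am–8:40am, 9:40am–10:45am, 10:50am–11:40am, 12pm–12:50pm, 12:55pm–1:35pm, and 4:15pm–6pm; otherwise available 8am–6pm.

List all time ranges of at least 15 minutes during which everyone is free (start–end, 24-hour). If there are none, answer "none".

Bob free within 08:00–18:00: 08:40–09:40, 10:45–10:50, 11:40–12:00, 12:50–12:55, 13:35–16:15.
Gita ∩ Quinn: 08:00–12:20, 14:00–14:15, 15:35–18:00.
Gita ∩ Quinn ∩ Bob: 08:40–09:40, 10:45–10:50, 11:40–12:00, 14:00–14:15, 15:35–16:15.
Windows ≥ 15 min: 08:40–09:40, 11:40–12:00, 14:00–14:15, 15:35–16:15.

08:40–09:40, 11:40–12:00, 14:00–14:15, 15:35–16:15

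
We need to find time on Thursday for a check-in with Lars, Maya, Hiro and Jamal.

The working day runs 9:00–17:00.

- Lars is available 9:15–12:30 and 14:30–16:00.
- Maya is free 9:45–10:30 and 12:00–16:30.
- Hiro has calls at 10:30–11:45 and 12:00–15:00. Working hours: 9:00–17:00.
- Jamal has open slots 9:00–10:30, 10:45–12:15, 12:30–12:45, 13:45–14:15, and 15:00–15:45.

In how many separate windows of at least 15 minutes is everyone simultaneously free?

Hiro free within 09:00–17:00: 09:00–10:30, 11:45–12:00, 15:00–17:00.
Lars ∩ Maya: 09:45–10:30, 12:00–12:30, 14:30–16:00.
Lars ∩ Maya ∩ Hiro: 09:45–10:30, 15:00–16:00.
Lars ∩ Maya ∩ Hiro ∩ Jamal: 09:45–10:30, 15:00–15:45.
Windows ≥ 15 min: 09:45–10:30, 15:00–15:45.
That's 2 windows.

2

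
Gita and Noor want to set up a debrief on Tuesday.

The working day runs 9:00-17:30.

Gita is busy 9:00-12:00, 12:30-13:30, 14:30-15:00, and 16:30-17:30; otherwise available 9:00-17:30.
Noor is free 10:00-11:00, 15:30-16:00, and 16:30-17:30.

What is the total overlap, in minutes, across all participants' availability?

30 minutes

Gita free within 09:00–17:30: 12:00–12:30, 13:30–14:30, 15:00–16:30.
Gita ∩ Noor: 15:30–16:00.
Total common minutes: 30.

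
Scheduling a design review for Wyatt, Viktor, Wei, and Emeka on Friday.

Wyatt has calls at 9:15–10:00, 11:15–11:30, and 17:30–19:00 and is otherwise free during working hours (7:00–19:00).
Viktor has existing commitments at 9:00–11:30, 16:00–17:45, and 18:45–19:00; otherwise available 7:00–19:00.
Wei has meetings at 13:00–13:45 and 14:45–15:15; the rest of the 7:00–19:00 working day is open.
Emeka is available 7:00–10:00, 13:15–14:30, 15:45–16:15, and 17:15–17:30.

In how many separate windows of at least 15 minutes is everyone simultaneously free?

Wyatt free within 07:00–19:00: 07:00–09:15, 10:00–11:15, 11:30–17:30.
Viktor free within 07:00–19:00: 07:00–09:00, 11:30–16:00, 17:45–18:45.
Wei free within 07:00–19:00: 07:00–13:00, 13:45–14:45, 15:15–19:00.
Wyatt ∩ Viktor: 07:00–09:00, 11:30–16:00.
Wyatt ∩ Viktor ∩ Wei: 07:00–09:00, 11:30–13:00, 13:45–14:45, 15:15–16:00.
Wyatt ∩ Viktor ∩ Wei ∩ Emeka: 07:00–09:00, 13:45–14:30, 15:45–16:00.
Windows ≥ 15 min: 07:00–09:00, 13:45–14:30, 15:45–16:00.
That's 3 windows.

3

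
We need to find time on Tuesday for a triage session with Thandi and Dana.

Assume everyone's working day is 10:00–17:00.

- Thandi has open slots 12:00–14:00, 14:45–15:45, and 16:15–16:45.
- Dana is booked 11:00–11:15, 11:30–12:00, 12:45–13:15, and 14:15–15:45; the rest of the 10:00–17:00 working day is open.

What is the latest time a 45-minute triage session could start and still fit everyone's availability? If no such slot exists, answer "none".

Dana free within 10:00–17:00: 10:00–11:00, 11:15–11:30, 12:00–12:45, 13:15–14:15, 15:45–17:00.
Thandi ∩ Dana: 12:00–12:45, 13:15–14:00, 16:15–16:45.
Windows ≥ 45 min: 12:00–12:45, 13:15–14:00.
Latest start in the last window 13:15–14:00 is 14:00 − 45 min = 13:15.

13:15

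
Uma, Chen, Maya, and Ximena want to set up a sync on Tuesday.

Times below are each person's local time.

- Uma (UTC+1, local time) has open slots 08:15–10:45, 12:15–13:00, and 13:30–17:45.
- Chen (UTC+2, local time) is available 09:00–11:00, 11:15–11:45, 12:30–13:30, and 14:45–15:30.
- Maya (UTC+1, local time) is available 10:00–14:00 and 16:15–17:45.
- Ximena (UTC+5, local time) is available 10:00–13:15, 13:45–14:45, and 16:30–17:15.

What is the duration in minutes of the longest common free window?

Uma → UTC: 07:15–09:45, 11:15–12:00, 12:30–16:45.
Chen → UTC: 07:00–09:00, 09:15–09:45, 10:30–11:30, 12:45–13:30.
Maya → UTC: 09:00–13:00, 15:15–16:45.
Ximena → UTC: 05:00–08:15, 08:45–09:45, 11:30–12:15.
Uma ∩ Chen: 07:15–09:00, 09:15–09:45, 11:15–11:30, 12:45–13:30.
Uma ∩ Chen ∩ Maya: 09:15–09:45, 11:15–11:30, 12:45–13:00.
Uma ∩ Chen ∩ Maya ∩ Ximena: 09:15–09:45.
Single common window of 30 minutes.

30 minutes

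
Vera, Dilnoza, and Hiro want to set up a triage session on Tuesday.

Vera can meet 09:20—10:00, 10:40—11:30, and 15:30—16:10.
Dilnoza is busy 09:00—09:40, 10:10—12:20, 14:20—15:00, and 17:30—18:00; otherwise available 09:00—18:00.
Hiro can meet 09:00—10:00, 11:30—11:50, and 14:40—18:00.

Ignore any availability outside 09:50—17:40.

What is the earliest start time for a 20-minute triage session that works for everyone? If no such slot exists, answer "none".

15:30

Dilnoza free within 09:00–18:00: 09:40–10:10, 12:20–14:20, 15:00–17:30.
Vera ∩ Dilnoza: 09:40–10:00, 15:30–16:10.
Vera ∩ Dilnoza ∩ Hiro: 09:40–10:00, 15:30–16:10.
Restricted to 09:50–17:40: 09:50–10:00, 15:30–16:10.
Windows ≥ 20 min: 15:30–16:10.
Earliest such window starts at 15:30.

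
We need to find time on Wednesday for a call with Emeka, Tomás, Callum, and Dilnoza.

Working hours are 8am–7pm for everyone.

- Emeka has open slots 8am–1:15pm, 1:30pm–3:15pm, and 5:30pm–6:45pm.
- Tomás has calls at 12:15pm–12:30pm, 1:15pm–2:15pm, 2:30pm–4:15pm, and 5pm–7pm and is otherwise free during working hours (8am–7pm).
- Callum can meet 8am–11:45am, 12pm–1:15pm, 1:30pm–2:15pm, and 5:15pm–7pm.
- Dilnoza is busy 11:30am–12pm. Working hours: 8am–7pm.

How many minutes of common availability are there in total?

270 minutes

Tomás free within 08:00–19:00: 08:00–12:15, 12:30–13:15, 14:15–14:30, 16:15–17:00.
Dilnoza free within 08:00–19:00: 08:00–11:30, 12:00–19:00.
Emeka ∩ Tomás: 08:00–12:15, 12:30–13:15, 14:15–14:30.
Emeka ∩ Tomás ∩ Callum: 08:00–11:45, 12:00–12:15, 12:30–13:15.
Emeka ∩ Tomás ∩ Callum ∩ Dilnoza: 08:00–11:30, 12:00–12:15, 12:30–13:15.
Total common minutes: 210 + 15 + 45 = 270.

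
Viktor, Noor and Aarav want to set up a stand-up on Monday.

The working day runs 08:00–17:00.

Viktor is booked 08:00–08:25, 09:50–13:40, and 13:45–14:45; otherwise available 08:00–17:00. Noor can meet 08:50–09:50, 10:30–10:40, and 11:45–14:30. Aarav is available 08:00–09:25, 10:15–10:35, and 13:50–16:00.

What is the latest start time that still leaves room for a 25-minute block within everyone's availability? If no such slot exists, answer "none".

Viktor free within 08:00–17:00: 08:25–09:50, 13:40–13:45, 14:45–17:00.
Viktor ∩ Noor: 08:50–09:50, 13:40–13:45.
Viktor ∩ Noor ∩ Aarav: 08:50–09:25.
Windows ≥ 25 min: 08:50–09:25.
Latest start in the last window 08:50–09:25 is 09:25 − 25 min = 09:00.

09:00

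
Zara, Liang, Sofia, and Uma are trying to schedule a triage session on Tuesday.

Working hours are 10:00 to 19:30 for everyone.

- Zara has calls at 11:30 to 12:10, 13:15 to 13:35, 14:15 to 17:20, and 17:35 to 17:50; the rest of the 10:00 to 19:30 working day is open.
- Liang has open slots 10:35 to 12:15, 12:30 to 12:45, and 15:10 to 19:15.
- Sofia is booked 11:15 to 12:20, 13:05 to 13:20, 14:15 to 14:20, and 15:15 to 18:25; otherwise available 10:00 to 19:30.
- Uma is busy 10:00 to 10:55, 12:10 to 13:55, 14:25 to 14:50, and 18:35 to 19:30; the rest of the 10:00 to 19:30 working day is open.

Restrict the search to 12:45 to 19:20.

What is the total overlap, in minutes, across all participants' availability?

Zara free within 10:00–19:30: 10:00–11:30, 12:10–13:15, 13:35–14:15, 17:20–17:35, 17:50–19:30.
Sofia free within 10:00–19:30: 10:00–11:15, 12:20–13:05, 13:20–14:15, 14:20–15:15, 18:25–19:30.
Uma free within 10:00–19:30: 10:55–12:10, 13:55–14:25, 14:50–18:35.
Zara ∩ Liang: 10:35–11:30, 12:10–12:15, 12:30–12:45, 17:20–17:35, 17:50–19:15.
Zara ∩ Liang ∩ Sofia: 10:35–11:15, 12:30–12:45, 18:25–19:15.
Zara ∩ Liang ∩ Sofia ∩ Uma: 10:55–11:15, 18:25–18:35.
Restricted to 12:45–19:20: 18:25–18:35.
Total common minutes: 10.

10 minutes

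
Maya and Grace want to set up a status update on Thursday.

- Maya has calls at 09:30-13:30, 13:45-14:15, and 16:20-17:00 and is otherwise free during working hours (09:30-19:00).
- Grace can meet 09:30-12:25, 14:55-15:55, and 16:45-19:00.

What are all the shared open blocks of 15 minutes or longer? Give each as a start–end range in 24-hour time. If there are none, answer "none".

14:55–15:55, 17:00–19:00

Maya free within 09:30–19:00: 13:30–13:45, 14:15–16:20, 17:00–19:00.
Maya ∩ Grace: 14:55–15:55, 17:00–19:00.
Windows ≥ 15 min: 14:55–15:55, 17:00–19:00.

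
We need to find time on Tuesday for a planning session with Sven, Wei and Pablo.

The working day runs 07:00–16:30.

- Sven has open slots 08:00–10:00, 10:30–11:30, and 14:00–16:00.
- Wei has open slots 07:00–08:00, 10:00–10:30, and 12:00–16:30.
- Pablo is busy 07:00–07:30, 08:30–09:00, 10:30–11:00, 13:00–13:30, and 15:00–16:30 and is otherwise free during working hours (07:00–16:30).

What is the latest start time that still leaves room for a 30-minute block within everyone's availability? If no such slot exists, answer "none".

Pablo free within 07:00–16:30: 07:30–08:30, 09:00–10:30, 11:00–13:00, 13:30–15:00.
Sven ∩ Wei: 14:00–16:00.
Sven ∩ Wei ∩ Pablo: 14:00–15:00.
Windows ≥ 30 min: 14:00–15:00.
Latest start in the last window 14:00–15:00 is 15:00 − 30 min = 14:30.

14:30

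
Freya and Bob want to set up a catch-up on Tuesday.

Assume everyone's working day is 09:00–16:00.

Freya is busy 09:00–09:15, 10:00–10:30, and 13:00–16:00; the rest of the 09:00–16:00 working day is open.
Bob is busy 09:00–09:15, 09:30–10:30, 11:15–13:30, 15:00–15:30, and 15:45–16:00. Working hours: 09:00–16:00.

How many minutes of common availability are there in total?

60 minutes

Freya free within 09:00–16:00: 09:15–10:00, 10:30–13:00.
Bob free within 09:00–16:00: 09:15–09:30, 10:30–11:15, 13:30–15:00, 15:30–15:45.
Freya ∩ Bob: 09:15–09:30, 10:30–11:15.
Total common minutes: 15 + 45 = 60.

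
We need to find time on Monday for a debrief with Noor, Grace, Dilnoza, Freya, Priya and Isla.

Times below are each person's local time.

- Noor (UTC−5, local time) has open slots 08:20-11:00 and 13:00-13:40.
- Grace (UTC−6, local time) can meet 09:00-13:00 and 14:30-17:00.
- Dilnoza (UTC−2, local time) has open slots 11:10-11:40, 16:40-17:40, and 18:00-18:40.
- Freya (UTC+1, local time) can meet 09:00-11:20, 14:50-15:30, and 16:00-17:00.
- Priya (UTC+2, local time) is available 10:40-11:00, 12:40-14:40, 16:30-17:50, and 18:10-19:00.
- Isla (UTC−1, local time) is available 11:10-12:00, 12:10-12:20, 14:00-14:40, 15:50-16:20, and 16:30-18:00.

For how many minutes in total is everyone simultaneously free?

0 minutes

Noor → UTC: 13:20–16:00, 18:00–18:40.
Grace → UTC: 15:00–19:00, 20:30–23:00.
Dilnoza → UTC: 13:10–13:40, 18:40–19:40, 20:00–20:40.
Freya → UTC: 08:00–10:20, 13:50–14:30, 15:00–16:00.
Priya → UTC: 08:40–09:00, 10:40–12:40, 14:30–15:50, 16:10–17:00.
Isla → UTC: 12:10–13:00, 13:10–13:20, 15:00–15:40, 16:50–17:20, 17:30–19:00.
Noor ∩ Grace: 15:00–16:00, 18:00–18:40.
Noor ∩ Grace ∩ Dilnoza: (none).
Noor ∩ Grace ∩ Dilnoza ∩ Freya: (none).
Noor ∩ Grace ∩ Dilnoza ∩ Freya ∩ Priya: (none).
Noor ∩ Grace ∩ Dilnoza ∩ Freya ∩ Priya ∩ Isla: (none).
Total common minutes: 0.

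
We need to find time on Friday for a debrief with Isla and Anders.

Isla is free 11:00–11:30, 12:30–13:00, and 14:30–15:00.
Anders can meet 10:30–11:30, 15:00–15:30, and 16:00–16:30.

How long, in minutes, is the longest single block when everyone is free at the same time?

30 minutes

Isla ∩ Anders: 11:00–11:30.
Single common window of 30 minutes.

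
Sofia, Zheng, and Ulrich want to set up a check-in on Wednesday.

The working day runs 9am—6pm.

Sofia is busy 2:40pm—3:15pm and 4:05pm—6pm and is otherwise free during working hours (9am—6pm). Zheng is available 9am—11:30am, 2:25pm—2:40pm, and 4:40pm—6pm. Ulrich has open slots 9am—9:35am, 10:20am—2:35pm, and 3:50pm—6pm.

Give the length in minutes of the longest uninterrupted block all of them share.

70 minutes

Sofia free within 09:00–18:00: 09:00–14:40, 15:15–16:05.
Sofia ∩ Zheng: 09:00–11:30, 14:25–14:40.
Sofia ∩ Zheng ∩ Ulrich: 09:00–09:35, 10:20–11:30, 14:25–14:35.
Common window lengths: 35, 70, 10 min; longest is 70.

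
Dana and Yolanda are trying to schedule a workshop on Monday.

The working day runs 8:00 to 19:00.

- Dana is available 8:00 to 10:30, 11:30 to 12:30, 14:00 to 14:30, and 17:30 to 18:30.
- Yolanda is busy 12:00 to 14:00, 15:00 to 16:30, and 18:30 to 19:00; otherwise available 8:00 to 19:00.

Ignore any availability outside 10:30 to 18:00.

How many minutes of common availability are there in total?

90 minutes

Yolanda free within 08:00–19:00: 08:00–12:00, 14:00–15:00, 16:30–18:30.
Dana ∩ Yolanda: 08:00–10:30, 11:30–12:00, 14:00–14:30, 17:30–18:30.
Restricted to 10:30–18:00: 11:30–12:00, 14:00–14:30, 17:30–18:00.
Total common minutes: 30 + 30 + 30 = 90.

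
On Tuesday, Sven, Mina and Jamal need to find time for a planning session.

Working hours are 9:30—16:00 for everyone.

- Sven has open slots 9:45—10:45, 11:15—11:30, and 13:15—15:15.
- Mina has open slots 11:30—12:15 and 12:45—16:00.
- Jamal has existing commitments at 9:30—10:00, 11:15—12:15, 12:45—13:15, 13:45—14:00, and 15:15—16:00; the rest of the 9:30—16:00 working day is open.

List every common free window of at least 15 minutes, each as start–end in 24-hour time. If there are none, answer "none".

Jamal free within 09:30–16:00: 10:00–11:15, 12:15–12:45, 13:15–13:45, 14:00–15:15.
Sven ∩ Mina: 13:15–15:15.
Sven ∩ Mina ∩ Jamal: 13:15–13:45, 14:00–15:15.
Windows ≥ 15 min: 13:15–13:45, 14:00–15:15.

13:15–13:45, 14:00–15:15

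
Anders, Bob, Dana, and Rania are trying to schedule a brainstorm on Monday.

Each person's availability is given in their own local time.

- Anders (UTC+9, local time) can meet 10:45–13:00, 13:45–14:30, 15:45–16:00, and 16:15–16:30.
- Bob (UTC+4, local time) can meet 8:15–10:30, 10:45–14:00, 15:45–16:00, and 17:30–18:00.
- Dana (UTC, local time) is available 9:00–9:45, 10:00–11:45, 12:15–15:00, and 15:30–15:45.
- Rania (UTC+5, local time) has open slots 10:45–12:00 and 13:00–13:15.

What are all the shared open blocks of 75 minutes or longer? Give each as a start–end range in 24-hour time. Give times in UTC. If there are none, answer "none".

none

Anders → UTC: 01:45–04:00, 04:45–05:30, 06:45–07:00, 07:15–07:30.
Bob → UTC: 04:15–06:30, 06:45–10:00, 11:45–12:00, 13:30–14:00.
Dana → UTC: 09:00–09:45, 10:00–11:45, 12:15–15:00, 15:30–15:45.
Rania → UTC: 05:45–07:00, 08:00–08:15.
Anders ∩ Bob: 04:45–05:30, 06:45–07:00, 07:15–07:30.
Anders ∩ Bob ∩ Dana: (none).
Anders ∩ Bob ∩ Dana ∩ Rania: (none).
Windows ≥ 75 min: (none).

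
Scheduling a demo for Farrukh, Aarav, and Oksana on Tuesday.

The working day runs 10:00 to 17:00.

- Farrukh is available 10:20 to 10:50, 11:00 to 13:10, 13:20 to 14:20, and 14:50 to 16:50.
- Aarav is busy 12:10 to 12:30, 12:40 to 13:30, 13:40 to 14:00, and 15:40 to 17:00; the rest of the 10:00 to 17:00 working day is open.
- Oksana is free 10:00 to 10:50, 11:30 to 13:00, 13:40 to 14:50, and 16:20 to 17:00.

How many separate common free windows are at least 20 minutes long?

3

Aarav free within 10:00–17:00: 10:00–12:10, 12:30–12:40, 13:30–13:40, 14:00–15:40.
Farrukh ∩ Aarav: 10:20–10:50, 11:00–12:10, 12:30–12:40, 13:30–13:40, 14:00–14:20, 14:50–15:40.
Farrukh ∩ Aarav ∩ Oksana: 10:20–10:50, 11:30–12:10, 12:30–12:40, 14:00–14:20.
Windows ≥ 20 min: 10:20–10:50, 11:30–12:10, 14:00–14:20.
That's 3 windows.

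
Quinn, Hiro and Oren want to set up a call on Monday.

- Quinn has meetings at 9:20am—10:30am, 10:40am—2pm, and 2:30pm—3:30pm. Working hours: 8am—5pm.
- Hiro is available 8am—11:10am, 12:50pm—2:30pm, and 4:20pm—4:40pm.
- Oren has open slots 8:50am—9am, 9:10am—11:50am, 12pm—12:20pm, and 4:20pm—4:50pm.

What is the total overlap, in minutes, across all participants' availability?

50 minutes

Quinn free within 08:00–17:00: 08:00–09:20, 10:30–10:40, 14:00–14:30, 15:30–17:00.
Quinn ∩ Hiro: 08:00–09:20, 10:30–10:40, 14:00–14:30, 16:20–16:40.
Quinn ∩ Hiro ∩ Oren: 08:50–09:00, 09:10–09:20, 10:30–10:40, 16:20–16:40.
Total common minutes: 10 + 10 + 10 + 20 = 50.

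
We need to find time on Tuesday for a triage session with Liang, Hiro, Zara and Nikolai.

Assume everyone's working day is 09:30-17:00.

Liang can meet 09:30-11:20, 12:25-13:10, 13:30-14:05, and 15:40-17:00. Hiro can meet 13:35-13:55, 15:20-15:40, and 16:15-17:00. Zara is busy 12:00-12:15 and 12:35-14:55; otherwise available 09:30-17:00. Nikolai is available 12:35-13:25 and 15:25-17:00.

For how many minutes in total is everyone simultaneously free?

45 minutes

Zara free within 09:30–17:00: 09:30–12:00, 12:15–12:35, 14:55–17:00.
Liang ∩ Hiro: 13:35–13:55, 16:15–17:00.
Liang ∩ Hiro ∩ Zara: 16:15–17:00.
Liang ∩ Hiro ∩ Zara ∩ Nikolai: 16:15–17:00.
Total common minutes: 45.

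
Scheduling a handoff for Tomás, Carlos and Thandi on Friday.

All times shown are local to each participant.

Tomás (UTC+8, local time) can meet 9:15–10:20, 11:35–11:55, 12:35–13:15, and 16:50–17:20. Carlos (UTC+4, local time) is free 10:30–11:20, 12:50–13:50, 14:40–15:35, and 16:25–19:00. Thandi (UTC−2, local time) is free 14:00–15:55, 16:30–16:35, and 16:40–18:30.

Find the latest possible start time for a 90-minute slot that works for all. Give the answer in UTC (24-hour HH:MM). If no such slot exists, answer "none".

Tomás → UTC: 01:15–02:20, 03:35–03:55, 04:35–05:15, 08:50–09:20.
Carlos → UTC: 06:30–07:20, 08:50–09:50, 10:40–11:35, 12:25–15:00.
Thandi → UTC: 16:00–17:55, 18:30–18:35, 18:40–20:30.
Tomás ∩ Carlos: 08:50–09:20.
Tomás ∩ Carlos ∩ Thandi: (none).
Windows ≥ 90 min: (none).

none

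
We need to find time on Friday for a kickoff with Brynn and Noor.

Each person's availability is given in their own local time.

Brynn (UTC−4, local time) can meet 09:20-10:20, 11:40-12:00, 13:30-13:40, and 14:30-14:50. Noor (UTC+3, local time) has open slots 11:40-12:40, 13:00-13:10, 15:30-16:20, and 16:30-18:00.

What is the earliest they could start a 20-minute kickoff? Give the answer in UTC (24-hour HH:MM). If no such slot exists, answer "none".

13:30

Brynn → UTC: 13:20–14:20, 15:40–16:00, 17:30–17:40, 18:30–18:50.
Noor → UTC: 08:40–09:40, 10:00–10:10, 12:30–13:20, 13:30–15:00.
Brynn ∩ Noor: 13:30–14:20.
Windows ≥ 20 min: 13:30–14:20.
Earliest such window starts at 13:30.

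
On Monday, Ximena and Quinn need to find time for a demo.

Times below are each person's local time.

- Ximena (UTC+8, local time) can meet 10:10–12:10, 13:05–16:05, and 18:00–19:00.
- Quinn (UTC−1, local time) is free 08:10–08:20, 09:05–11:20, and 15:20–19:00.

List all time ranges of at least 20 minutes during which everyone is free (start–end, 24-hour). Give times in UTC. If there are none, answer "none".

10:05–11:00

Ximena → UTC: 02:10–04:10, 05:05–08:05, 10:00–11:00.
Quinn → UTC: 09:10–09:20, 10:05–12:20, 16:20–20:00.
Ximena ∩ Quinn: 10:05–11:00.
Windows ≥ 20 min: 10:05–11:00.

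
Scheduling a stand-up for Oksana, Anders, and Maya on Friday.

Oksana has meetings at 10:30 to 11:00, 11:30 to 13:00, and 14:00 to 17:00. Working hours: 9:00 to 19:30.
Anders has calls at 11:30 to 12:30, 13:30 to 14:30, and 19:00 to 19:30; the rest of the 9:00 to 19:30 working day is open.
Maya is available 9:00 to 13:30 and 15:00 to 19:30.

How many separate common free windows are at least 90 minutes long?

Oksana free within 09:00–19:30: 09:00–10:30, 11:00–11:30, 13:00–14:00, 17:00–19:30.
Anders free within 09:00–19:30: 09:00–11:30, 12:30–13:30, 14:30–19:00.
Oksana ∩ Anders: 09:00–10:30, 11:00–11:30, 13:00–13:30, 17:00–19:00.
Oksana ∩ Anders ∩ Maya: 09:00–10:30, 11:00–11:30, 13:00–13:30, 17:00–19:00.
Windows ≥ 90 min: 09:00–10:30, 17:00–19:00.
That's 2 windows.

2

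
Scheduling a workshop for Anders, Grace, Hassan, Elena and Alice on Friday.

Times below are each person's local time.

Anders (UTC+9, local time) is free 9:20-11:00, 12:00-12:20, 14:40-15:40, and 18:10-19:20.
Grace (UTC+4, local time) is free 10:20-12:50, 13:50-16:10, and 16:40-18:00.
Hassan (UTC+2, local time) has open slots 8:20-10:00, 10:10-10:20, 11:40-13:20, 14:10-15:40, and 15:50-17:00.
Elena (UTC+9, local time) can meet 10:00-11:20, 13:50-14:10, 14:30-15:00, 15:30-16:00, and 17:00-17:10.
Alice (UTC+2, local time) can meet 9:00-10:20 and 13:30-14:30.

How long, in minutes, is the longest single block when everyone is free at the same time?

0 minutes

Anders → UTC: 00:20–02:00, 03:00–03:20, 05:40–06:40, 09:10–10:20.
Grace → UTC: 06:20–08:50, 09:50–12:10, 12:40–14:00.
Hassan → UTC: 06:20–08:00, 08:10–08:20, 09:40–11:20, 12:10–13:40, 13:50–15:00.
Elena → UTC: 01:00–02:20, 04:50–05:10, 05:30–06:00, 06:30–07:00, 08:00–08:10.
Alice → UTC: 07:00–08:20, 11:30–12:30.
Anders ∩ Grace: 06:20–06:40, 09:50–10:20.
Anders ∩ Grace ∩ Hassan: 06:20–06:40, 09:50–10:20.
Anders ∩ Grace ∩ Hassan ∩ Elena: 06:30–06:40.
Anders ∩ Grace ∩ Hassan ∩ Elena ∩ Alice: (none).
No common window.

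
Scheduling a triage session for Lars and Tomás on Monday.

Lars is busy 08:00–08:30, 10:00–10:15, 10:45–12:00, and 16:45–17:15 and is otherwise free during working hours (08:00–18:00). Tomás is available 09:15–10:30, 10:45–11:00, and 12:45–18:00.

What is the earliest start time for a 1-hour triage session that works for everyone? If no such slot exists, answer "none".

Lars free within 08:00–18:00: 08:30–10:00, 10:15–10:45, 12:00–16:45, 17:15–18:00.
Lars ∩ Tomás: 09:15–10:00, 10:15–10:30, 12:45–16:45, 17:15–18:00.
Windows ≥ 60 min: 12:45–16:45.
Earliest such window starts at 12:45.

12:45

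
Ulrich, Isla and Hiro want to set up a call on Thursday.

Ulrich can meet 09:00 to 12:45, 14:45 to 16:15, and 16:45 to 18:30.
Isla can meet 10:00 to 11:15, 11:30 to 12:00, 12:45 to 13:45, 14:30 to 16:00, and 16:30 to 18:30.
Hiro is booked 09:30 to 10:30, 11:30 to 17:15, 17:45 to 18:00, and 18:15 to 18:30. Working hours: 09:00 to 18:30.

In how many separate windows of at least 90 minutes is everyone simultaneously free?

Hiro free within 09:00–18:30: 09:00–09:30, 10:30–11:30, 17:15–17:45, 18:00–18:15.
Ulrich ∩ Isla: 10:00–11:15, 11:30–12:00, 14:45–16:00, 16:45–18:30.
Ulrich ∩ Isla ∩ Hiro: 10:30–11:15, 17:15–17:45, 18:00–18:15.
Windows ≥ 90 min: (none).
That's 0 windows.

0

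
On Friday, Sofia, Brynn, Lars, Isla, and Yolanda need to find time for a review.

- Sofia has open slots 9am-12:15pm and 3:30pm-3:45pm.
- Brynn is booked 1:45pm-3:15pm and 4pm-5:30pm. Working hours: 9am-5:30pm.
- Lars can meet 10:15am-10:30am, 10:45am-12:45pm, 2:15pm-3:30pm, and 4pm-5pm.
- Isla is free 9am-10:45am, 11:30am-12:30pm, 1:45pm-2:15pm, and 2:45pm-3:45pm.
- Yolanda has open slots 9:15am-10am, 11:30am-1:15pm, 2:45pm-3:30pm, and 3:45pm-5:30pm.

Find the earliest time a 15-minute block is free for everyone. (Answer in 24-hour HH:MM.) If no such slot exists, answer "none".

11:30

Brynn free within 09:00–17:30: 09:00–13:45, 15:15–16:00.
Sofia ∩ Brynn: 09:00–12:15, 15:30–15:45.
Sofia ∩ Brynn ∩ Lars: 10:15–10:30, 10:45–12:15.
Sofia ∩ Brynn ∩ Lars ∩ Isla: 10:15–10:30, 11:30–12:15.
Sofia ∩ Brynn ∩ Lars ∩ Isla ∩ Yolanda: 11:30–12:15.
Windows ≥ 15 min: 11:30–12:15.
Earliest such window starts at 11:30.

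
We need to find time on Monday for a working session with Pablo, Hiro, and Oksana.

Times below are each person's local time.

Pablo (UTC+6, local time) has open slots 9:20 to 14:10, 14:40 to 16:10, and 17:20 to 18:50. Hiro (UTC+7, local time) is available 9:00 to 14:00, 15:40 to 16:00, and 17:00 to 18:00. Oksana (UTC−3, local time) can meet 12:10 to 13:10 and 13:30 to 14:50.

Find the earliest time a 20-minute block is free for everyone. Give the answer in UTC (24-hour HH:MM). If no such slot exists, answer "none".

none

Pablo → UTC: 03:20–08:10, 08:40–10:10, 11:20–12:50.
Hiro → UTC: 02:00–07:00, 08:40–09:00, 10:00–11:00.
Oksana → UTC: 15:10–16:10, 16:30–17:50.
Pablo ∩ Hiro: 03:20–07:00, 08:40–09:00, 10:00–10:10.
Pablo ∩ Hiro ∩ Oksana: (none).
Windows ≥ 20 min: (none).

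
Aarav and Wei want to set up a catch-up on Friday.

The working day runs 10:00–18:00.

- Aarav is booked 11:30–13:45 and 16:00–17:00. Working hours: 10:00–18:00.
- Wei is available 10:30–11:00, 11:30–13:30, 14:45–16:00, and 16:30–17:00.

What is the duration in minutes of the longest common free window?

75 minutes

Aarav free within 10:00–18:00: 10:00–11:30, 13:45–16:00, 17:00–18:00.
Aarav ∩ Wei: 10:30–11:00, 14:45–16:00.
Common window lengths: 30, 75 min; longest is 75.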